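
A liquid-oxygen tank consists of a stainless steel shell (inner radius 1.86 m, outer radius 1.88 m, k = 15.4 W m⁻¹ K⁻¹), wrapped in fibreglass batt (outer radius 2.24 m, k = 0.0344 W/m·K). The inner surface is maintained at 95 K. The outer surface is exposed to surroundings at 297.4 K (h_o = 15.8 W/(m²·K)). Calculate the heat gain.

Q = 1020 W

Series thermal resistances, inner to outer:
  R_stainless steel = (1/1.86 − 1/1.88)/(4πk) = 0.005720/(4π·15.4) = 2.955×10^-5 K/W
  R_fibreglass batt = (1/1.88 − 1/2.24)/(4πk) = 0.08549/(4π·0.0344) = 0.1978 K/W
  R_conv,out = 1/(4πr²h) = 1/(4π·2.24²·15.8) = 0.001004 K/W
ΣR = 2.955×10^-5 + 0.1978 + 0.001004 = 0.1988 K/W
Q = ΔT/ΣR = (95 K − 297.4 K)/0.1988 = -1020 W
(Negative Q ⇒ heat flows inward; heat gain = 1020 W.)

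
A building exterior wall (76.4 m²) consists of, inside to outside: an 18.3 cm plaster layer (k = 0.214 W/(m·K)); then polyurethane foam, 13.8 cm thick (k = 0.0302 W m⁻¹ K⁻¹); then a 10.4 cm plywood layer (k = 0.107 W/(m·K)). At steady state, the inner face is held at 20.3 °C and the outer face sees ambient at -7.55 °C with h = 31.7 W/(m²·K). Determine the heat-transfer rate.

Q = 331 W

Treat each layer as a resistance in series:
  R_plaster = L/(kA) = 0.183/(0.214·76.4) = 0.01119 K/W
  R_polyurethane foam = L/(kA) = 0.138/(0.0302·76.4) = 0.05981 K/W
  R_plywood = L/(kA) = 0.104/(0.107·76.4) = 0.01272 K/W
  R_conv,out = 1/(hA) = 1/(31.7·76.4) = 4.129×10^-4 K/W
ΣR = 0.01119 + 0.05981 + 0.01272 + 4.129×10^-4 = 0.08413 K/W
Q = ΔT/ΣR = (20.3 °C − -7.55 °C)/0.08413 = 331 W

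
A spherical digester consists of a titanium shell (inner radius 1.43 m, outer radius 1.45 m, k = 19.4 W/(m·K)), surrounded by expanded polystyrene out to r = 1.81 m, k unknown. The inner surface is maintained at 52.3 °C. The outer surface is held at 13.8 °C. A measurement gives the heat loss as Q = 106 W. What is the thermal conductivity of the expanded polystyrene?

ΣR = ΔT/Q = |52.3 − 13.8|/106 = 0.3632 K/W
Known resistances:
  R_titanium = (1/1.43 − 1/1.45)/(4πk) = 0.009646/(4π·19.4) = 3.957×10^-5 K/W
R_expanded polystyrene = ΣR − ΣR_known = 0.3632 − 3.957×10^-5 = 0.3632 K/W
(1/r₁−1/r₂)/(4πk) = 0.3632 ⇒ k = 0.1372/(4π·0.3632) = 0.0301 W/m·K

k = 0.0301 W/m·K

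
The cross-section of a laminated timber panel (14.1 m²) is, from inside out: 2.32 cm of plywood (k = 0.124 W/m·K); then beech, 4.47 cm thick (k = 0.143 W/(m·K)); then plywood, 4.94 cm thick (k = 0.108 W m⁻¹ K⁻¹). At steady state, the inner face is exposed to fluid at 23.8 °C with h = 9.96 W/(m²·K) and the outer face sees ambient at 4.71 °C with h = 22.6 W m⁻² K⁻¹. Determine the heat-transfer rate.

Q = 244 W

Series thermal resistances, inner to outer:
  R_conv,in = 1/(hA) = 1/(9.96·14.1) = 0.007121 K/W
  R_plywood = L/(kA) = 0.0232/(0.124·14.1) = 0.01327 K/W
  R_beech = L/(kA) = 0.0447/(0.143·14.1) = 0.02217 K/W
  R_plywood = L/(kA) = 0.0494/(0.108·14.1) = 0.03244 K/W
  R_conv,out = 1/(hA) = 1/(22.6·14.1) = 0.003138 K/W
ΣR = 0.007121 + 0.01327 + 0.02217 + 0.03244 + 0.003138 = 0.07814 K/W
Q = ΔT/ΣR = (23.8 °C − 4.71 °C)/0.07814 = 244 W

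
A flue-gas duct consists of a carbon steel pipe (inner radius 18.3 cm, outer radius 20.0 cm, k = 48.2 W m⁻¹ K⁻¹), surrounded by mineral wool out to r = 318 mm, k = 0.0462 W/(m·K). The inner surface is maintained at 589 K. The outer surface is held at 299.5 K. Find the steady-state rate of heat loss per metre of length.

Q' = 181 W/m

Series thermal resistances, inner to outer:
  R'_carbon steel = ln(0.200/0.183)/(2πk) = 0.08883/(2π·48.2) = 2.933×10^-4 m·K/W
  R'_mineral wool = ln(0.318/0.200)/(2πk) = 0.4637/(2π·0.0462) = 1.598 m·K/W
ΣR = 2.933×10^-4 + 1.598 = 1.598 m·K/W
Q' = ΔT/ΣR = (589 K − 299.5 K)/1.598 = 181 W/m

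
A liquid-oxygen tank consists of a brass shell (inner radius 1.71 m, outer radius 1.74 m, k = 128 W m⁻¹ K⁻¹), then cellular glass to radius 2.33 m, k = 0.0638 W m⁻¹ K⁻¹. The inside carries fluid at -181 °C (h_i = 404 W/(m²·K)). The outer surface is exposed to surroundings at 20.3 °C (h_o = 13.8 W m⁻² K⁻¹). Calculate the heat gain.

Treat each layer as a resistance in series:
  R_conv,in = 1/(4πr²h) = 1/(4π·1.71²·404) = 6.736×10^-5 K/W
  R_brass = (1/1.71 − 1/1.74)/(4πk) = 0.01008/(4π·128) = 6.268×10^-6 K/W
  R_cellular glass = (1/1.74 − 1/2.33)/(4πk) = 0.1455/(4π·0.0638) = 0.1815 K/W
  R_conv,out = 1/(4πr²h) = 1/(4π·2.33²·13.8) = 0.001062 K/W
ΣR = 6.736×10^-5 + 6.268×10^-6 + 0.1815 + 0.001062 = 0.1826 K/W
Q = ΔT/ΣR = (-181 °C − 20.3 °C)/0.1826 = -1100 W
(Negative Q ⇒ heat flows inward; heat gain = 1100 W.)

Q = 1100 W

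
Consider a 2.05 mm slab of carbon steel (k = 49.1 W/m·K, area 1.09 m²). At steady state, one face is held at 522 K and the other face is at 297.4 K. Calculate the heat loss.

Q = 5.86×10^6 W

Q = kA·ΔT/L = 49.1 × 1.09 × |522 K − 297.4 K| / 0.00205 = 5.86×10^6 W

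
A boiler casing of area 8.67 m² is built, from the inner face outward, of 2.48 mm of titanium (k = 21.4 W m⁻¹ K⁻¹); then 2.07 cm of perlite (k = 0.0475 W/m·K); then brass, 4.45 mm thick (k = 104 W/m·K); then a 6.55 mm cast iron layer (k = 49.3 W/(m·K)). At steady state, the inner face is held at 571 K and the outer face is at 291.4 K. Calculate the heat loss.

Q = 5560 W

Series thermal resistances, inner to outer:
  R_titanium = L/(kA) = 0.00248/(21.4·8.67) = 1.337×10^-5 K/W
  R_perlite = L/(kA) = 0.0207/(0.0475·8.67) = 0.05026 K/W
  R_brass = L/(kA) = 0.00445/(104·8.67) = 4.935×10^-6 K/W
  R_cast iron = L/(kA) = 0.00655/(49.3·8.67) = 1.532×10^-5 K/W
ΣR = 1.337×10^-5 + 0.05026 + 4.935×10^-6 + 1.532×10^-5 = 0.05029 K/W
Q = ΔT/ΣR = (571 K − 291.4 K)/0.05029 = 5560 W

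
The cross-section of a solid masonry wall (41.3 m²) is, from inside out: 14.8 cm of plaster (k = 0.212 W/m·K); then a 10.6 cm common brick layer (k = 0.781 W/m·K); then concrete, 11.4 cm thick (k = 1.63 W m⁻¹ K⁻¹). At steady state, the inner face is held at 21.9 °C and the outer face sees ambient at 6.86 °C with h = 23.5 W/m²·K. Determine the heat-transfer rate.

Series thermal resistances, inner to outer:
  R_plaster = L/(kA) = 0.148/(0.212·41.3) = 0.01690 K/W
  R_common brick = L/(kA) = 0.106/(0.781·41.3) = 0.003286 K/W
  R_concrete = L/(kA) = 0.114/(1.63·41.3) = 0.001693 K/W
  R_conv,out = 1/(hA) = 1/(23.5·41.3) = 0.001030 K/W
ΣR = 0.01690 + 0.003286 + 0.001693 + 0.001030 = 0.02291 K/W
Q = ΔT/ΣR = (21.9 °C − 6.86 °C)/0.02291 = 656 W

Q = 656 W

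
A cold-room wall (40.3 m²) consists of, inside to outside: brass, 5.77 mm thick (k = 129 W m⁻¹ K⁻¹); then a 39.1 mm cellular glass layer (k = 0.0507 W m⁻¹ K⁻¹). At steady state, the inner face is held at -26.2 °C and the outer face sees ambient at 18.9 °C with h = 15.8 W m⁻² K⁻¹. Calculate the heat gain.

Treat each layer as a resistance in series:
  R_brass = L/(kA) = 0.00577/(129·40.3) = 1.110×10^-6 K/W
  R_cellular glass = L/(kA) = 0.0391/(0.0507·40.3) = 0.01914 K/W
  R_conv,out = 1/(hA) = 1/(15.8·40.3) = 0.001570 K/W
ΣR = 1.110×10^-6 + 0.01914 + 0.001570 = 0.02071 K/W
Q = ΔT/ΣR = (-26.2 °C − 18.9 °C)/0.02071 = -2180 W
(Negative Q ⇒ heat flows inward; heat gain = 2180 W.)

Q = 2180 W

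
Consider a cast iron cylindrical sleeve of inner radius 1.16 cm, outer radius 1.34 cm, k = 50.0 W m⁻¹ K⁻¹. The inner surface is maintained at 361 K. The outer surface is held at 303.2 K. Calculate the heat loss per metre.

Q' = 2πk·ΔT/ln(r₂/r₁) = 2π × 50.0 × 57.8 / ln(0.0134/0.0116) = 1.26×10^5 W/m

Q' = 126 kW/m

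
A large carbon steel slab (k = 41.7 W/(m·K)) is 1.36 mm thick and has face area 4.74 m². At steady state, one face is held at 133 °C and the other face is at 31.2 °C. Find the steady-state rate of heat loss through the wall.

Q = 14800 kW

Q = kA·ΔT/L = 41.7 × 4.74 × |133 °C − 31.2 °C| / 0.00136 = 1.48×10^7 W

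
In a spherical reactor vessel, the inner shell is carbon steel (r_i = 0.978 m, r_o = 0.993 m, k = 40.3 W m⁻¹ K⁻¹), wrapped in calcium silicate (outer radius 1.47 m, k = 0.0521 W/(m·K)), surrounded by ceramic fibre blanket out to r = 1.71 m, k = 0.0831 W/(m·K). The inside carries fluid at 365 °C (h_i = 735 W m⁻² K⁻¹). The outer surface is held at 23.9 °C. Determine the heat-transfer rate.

Q = 577 W

Resistance network (inner→outer):
  R_conv,in = 1/(4πr²h) = 1/(4π·0.978²·735) = 1.132×10^-4 K/W
  R_carbon steel = (1/0.978 − 1/0.993)/(4πk) = 0.01545/(4π·40.3) = 3.050×10^-5 K/W
  R_calcium silicate = (1/0.993 − 1/1.47)/(4πk) = 0.3268/(4π·0.0521) = 0.4991 K/W
  R_ceramic fibre blanket = (1/1.47 − 1/1.71)/(4πk) = 0.09548/(4π·0.0831) = 0.09143 K/W
ΣR = 1.132×10^-4 + 3.050×10^-5 + 0.4991 + 0.09143 = 0.5907 K/W
Q = ΔT/ΣR = (365 °C − 23.9 °C)/0.5907 = 577 W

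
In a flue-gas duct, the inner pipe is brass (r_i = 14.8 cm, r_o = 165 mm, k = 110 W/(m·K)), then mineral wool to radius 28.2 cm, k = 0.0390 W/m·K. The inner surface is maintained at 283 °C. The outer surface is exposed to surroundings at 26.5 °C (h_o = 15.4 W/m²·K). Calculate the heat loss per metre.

Resistance network (inner→outer):
  R'_brass = ln(0.165/0.148)/(2πk) = 0.1087/(2π·110) = 1.573×10^-4 m·K/W
  R'_mineral wool = ln(0.282/0.165)/(2πk) = 0.5360/(2π·0.0390) = 2.187 m·K/W
  R'_conv,out = 1/(2πr h) = 1/(2π·0.282·15.4) = 0.03665 m·K/W
ΣR = 1.573×10^-4 + 2.187 + 0.03665 = 2.224 m·K/W
Q' = ΔT/ΣR = (283 °C − 26.5 °C)/2.224 = 115 W/m

Q' = 115 W/m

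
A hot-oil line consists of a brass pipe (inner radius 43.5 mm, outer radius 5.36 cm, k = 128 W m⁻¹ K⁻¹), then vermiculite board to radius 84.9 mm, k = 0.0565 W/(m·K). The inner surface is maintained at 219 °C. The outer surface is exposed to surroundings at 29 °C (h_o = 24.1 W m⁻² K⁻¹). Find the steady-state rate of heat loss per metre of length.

Q' = 138 W/m

Series thermal resistances, inner to outer:
  R'_brass = ln(0.0536/0.0435)/(2πk) = 0.2088/(2π·128) = 2.596×10^-4 m·K/W
  R'_vermiculite board = ln(0.0849/0.0536)/(2πk) = 0.4599/(2π·0.0565) = 1.296 m·K/W
  R'_conv,out = 1/(2πr h) = 1/(2π·0.0849·24.1) = 0.07778 m·K/W
ΣR = 2.596×10^-4 + 1.296 + 0.07778 = 1.374 m·K/W
Q' = ΔT/ΣR = (219 °C − 29 °C)/1.374 = 138 W/m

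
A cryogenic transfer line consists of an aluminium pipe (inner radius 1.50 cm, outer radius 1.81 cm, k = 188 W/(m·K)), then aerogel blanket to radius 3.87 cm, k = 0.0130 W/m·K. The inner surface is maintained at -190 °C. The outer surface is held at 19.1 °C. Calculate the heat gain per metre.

Q' = 22.5 W/m

Resistance network (inner→outer):
  R'_aluminium = ln(0.0181/0.0150)/(2πk) = 0.1879/(2π·188) = 1.590×10^-4 m·K/W
  R'_aerogel blanket = ln(0.0387/0.0181)/(2πk) = 0.7599/(2π·0.0130) = 9.304 m·K/W
ΣR = 1.590×10^-4 + 9.304 = 9.304 m·K/W
Q' = ΔT/ΣR = (-190 °C − 19.1 °C)/9.304 = -22.5 W/m
(Negative Q' ⇒ heat flows inward; heat gain = 22.5 W/m.)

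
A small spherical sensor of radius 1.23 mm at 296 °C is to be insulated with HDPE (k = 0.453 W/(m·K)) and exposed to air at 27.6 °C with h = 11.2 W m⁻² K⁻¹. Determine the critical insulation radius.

For a sphere, r_cr = 2k_ins/h = 2·0.453/11.2 = 0.0809 m = 8.09 cm

r_cr = 8.09 cm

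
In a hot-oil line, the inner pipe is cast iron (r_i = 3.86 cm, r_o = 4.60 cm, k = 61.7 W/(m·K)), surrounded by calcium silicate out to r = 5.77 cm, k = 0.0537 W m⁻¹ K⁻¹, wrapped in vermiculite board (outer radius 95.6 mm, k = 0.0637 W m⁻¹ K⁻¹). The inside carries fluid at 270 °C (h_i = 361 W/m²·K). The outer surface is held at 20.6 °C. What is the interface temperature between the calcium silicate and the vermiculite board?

T = 182 °C

Series thermal resistances, inner to outer:
  R'_conv,in = 1/(2πr h) = 1/(2π·0.0386·361) = 0.01142 m·K/W
  R'_cast iron = ln(0.0460/0.0386)/(2πk) = 0.1754/(2π·61.7) = 4.524×10^-4 m·K/W
  R'_calcium silicate = ln(0.0577/0.0460)/(2πk) = 0.2266/(2π·0.0537) = 0.6716 m·K/W
  R'_vermiculite board = ln(0.0956/0.0577)/(2πk) = 0.5049/(2π·0.0637) = 1.262 m·K/W
ΣR = 0.01142 + 4.524×10^-4 + 0.6716 + 1.262 = 1.945 m·K/W
Q' = ΔT/ΣR = (270 °C − 20.6 °C)/1.945 = 128.2 W/m
From the inner boundary to the calcium silicate/vermiculite board interface, ΣR_partial = 0.6835 m·K/W.
T_interface = T_in − Q'·ΣR_partial = 270 °C − (128.2)(0.6835) = 182 °C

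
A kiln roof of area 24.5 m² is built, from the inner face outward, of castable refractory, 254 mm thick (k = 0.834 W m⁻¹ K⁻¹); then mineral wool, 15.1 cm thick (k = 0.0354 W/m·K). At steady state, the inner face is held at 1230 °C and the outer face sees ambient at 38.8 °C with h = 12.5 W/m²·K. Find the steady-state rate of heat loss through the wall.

Treat each layer as a resistance in series:
  R_castable refractory = L/(kA) = 0.254/(0.834·24.5) = 0.01243 K/W
  R_mineral wool = L/(kA) = 0.151/(0.0354·24.5) = 0.1741 K/W
  R_conv,out = 1/(hA) = 1/(12.5·24.5) = 0.003265 K/W
ΣR = 0.01243 + 0.1741 + 0.003265 = 0.1898 K/W
Q = ΔT/ΣR = (1230 °C − 38.8 °C)/0.1898 = 6280 W

Q = 6.28 kW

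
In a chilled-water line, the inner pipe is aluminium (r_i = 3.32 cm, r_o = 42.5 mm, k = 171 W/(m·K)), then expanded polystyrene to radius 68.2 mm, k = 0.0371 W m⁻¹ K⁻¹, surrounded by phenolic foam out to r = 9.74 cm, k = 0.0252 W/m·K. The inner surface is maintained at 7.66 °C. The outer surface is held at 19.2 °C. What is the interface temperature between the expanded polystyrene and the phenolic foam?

T = 13.1 °C

Treat each layer as a resistance in series:
  R'_aluminium = ln(0.0425/0.0332)/(2πk) = 0.2470/(2π·171) = 2.298×10^-4 m·K/W
  R'_expanded polystyrene = ln(0.0682/0.0425)/(2πk) = 0.4729/(2π·0.0371) = 2.029 m·K/W
  R'_phenolic foam = ln(0.0974/0.0682)/(2πk) = 0.3564/(2π·0.0252) = 2.251 m·K/W
ΣR = 2.298×10^-4 + 2.029 + 2.251 = 4.280 m·K/W
Q' = ΔT/ΣR = (7.66 °C − 19.2 °C)/4.280 = -2.696 W/m
From the inner boundary to the expanded polystyrene/phenolic foam interface, ΣR_partial = 2.029 m·K/W.
T_interface = T_in − Q'·ΣR_partial = 7.66 °C − (-2.696)(2.029) = 13.1 °C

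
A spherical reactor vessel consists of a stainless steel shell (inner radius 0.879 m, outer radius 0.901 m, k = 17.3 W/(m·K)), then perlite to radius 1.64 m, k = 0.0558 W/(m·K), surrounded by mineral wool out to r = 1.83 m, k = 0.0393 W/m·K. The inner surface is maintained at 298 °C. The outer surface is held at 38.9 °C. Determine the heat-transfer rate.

Resistance network (inner→outer):
  R_stainless steel = (1/0.879 − 1/0.901)/(4πk) = 0.02778/(4π·17.3) = 1.278×10^-4 K/W
  R_perlite = (1/0.901 − 1/1.64)/(4πk) = 0.5001/(4π·0.0558) = 0.7132 K/W
  R_mineral wool = (1/1.64 − 1/1.83)/(4πk) = 0.06331/(4π·0.0393) = 0.1282 K/W
ΣR = 1.278×10^-4 + 0.7132 + 0.1282 = 0.8415 K/W
Q = ΔT/ΣR = (298 °C − 38.9 °C)/0.8415 = 308 W

Q = 308 W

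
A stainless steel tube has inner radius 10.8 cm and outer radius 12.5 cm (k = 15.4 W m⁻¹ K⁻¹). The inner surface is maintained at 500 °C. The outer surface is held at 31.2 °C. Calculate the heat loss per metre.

Q' = 310 kW/m

Q' = 2πk·ΔT/ln(r₂/r₁) = 2π × 15.4 × 468.8 / ln(0.125/0.108) = 3.10×10^5 W/m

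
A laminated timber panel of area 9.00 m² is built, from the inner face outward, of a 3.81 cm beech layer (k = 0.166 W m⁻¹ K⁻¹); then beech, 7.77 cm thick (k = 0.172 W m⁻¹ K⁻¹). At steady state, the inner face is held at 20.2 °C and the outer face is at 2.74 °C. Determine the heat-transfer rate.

Q = 231 W

Treat each layer as a resistance in series:
  R_beech = L/(kA) = 0.0381/(0.166·9.00) = 0.02550 K/W
  R_beech = L/(kA) = 0.0777/(0.172·9.00) = 0.05019 K/W
ΣR = 0.02550 + 0.05019 = 0.07569 K/W
Q = ΔT/ΣR = (20.2 °C − 2.74 °C)/0.07569 = 231 W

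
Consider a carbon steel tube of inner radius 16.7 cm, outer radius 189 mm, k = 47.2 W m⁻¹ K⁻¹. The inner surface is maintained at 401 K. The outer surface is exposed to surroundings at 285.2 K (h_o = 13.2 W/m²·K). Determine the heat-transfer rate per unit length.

Q' = 1800 W/m

Resistance network (inner→outer):
  R'_carbon steel = ln(0.189/0.167)/(2πk) = 0.1238/(2π·47.2) = 4.173×10^-4 m·K/W
  R'_conv,out = 1/(2πr h) = 1/(2π·0.189·13.2) = 0.06379 m·K/W
ΣR = 4.173×10^-4 + 0.06379 = 0.06421 m·K/W
Q' = ΔT/ΣR = (401 K − 285.2 K)/0.06421 = 1800 W/m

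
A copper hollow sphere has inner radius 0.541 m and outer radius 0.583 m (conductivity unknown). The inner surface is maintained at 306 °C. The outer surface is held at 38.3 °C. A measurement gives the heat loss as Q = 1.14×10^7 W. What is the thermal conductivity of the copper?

k = 451 W/m·K

ΣR = ΔT/Q = |306 − 38.3|/1.14×10^7 = 2.348×10^-5 K/W
(1/r₁−1/r₂)/(4πk) = 2.348×10^-5 ⇒ k = 0.1332/(4π·2.348×10^-5) = 451 W/m·K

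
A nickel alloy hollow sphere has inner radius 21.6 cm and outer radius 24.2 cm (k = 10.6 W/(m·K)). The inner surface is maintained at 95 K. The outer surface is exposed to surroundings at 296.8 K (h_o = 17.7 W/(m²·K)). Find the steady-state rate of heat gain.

Q = 2.51 kW

Resistance network (inner→outer):
  R_nickel alloy = (1/0.216 − 1/0.242)/(4πk) = 0.4974/(4π·10.6) = 0.003734 K/W
  R_conv,out = 1/(4πr²h) = 1/(4π·0.242²·17.7) = 0.07677 K/W
ΣR = 0.003734 + 0.07677 = 0.08050 K/W
Q = ΔT/ΣR = (95 K − 296.8 K)/0.08050 = -2510 W
(Negative Q ⇒ heat flows inward; heat gain = 2510 W.)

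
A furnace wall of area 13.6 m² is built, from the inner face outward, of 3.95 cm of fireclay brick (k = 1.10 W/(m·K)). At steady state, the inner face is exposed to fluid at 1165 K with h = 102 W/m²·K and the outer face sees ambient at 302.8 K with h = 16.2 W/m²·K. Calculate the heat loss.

Q = 109 kW

Treat each layer as a resistance in series:
  R_conv,in = 1/(hA) = 1/(102·13.6) = 7.209×10^-4 K/W
  R_fireclay brick = L/(kA) = 0.0395/(1.10·13.6) = 0.002640 K/W
  R_conv,out = 1/(hA) = 1/(16.2·13.6) = 0.004539 K/W
ΣR = 7.209×10^-4 + 0.002640 + 0.004539 = 0.007900 K/W
Q = ΔT/ΣR = (1165 K − 302.8 K)/0.007900 = 1.09×10^5 W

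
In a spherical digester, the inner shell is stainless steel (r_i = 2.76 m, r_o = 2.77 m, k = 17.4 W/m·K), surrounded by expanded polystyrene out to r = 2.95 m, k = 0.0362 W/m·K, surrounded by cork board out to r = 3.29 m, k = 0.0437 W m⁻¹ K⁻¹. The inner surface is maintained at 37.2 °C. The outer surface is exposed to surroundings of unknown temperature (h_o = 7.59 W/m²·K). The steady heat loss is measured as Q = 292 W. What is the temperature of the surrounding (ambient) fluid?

T_out = 4.15 °C

Sum the resistances:
  R_stainless steel = (1/2.76 − 1/2.77)/(4πk) = 0.001308/(4π·17.4) = 5.982×10^-6 K/W
  R_expanded polystyrene = (1/2.77 − 1/2.95)/(4πk) = 0.02203/(4π·0.0362) = 0.04842 K/W
  R_cork board = (1/2.95 − 1/3.29)/(4πk) = 0.03503/(4π·0.0437) = 0.06379 K/W
  R_conv,out = 1/(4πr²h) = 1/(4π·3.29²·7.59) = 9.686×10^-4 K/W
ΣR = 0.1132 K/W
ΔT = Q·ΣR = 292 × 0.1132 = 33.05 K
Heat flows outward, so T_out = T_in − ΔT = 37.2 − 33.05 = 4.15 °C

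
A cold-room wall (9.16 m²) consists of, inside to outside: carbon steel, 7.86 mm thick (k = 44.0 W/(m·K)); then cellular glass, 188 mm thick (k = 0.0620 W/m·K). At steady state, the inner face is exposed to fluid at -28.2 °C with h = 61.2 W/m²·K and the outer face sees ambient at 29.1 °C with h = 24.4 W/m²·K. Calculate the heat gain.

Treat each layer as a resistance in series:
  R_conv,in = 1/(hA) = 1/(61.2·9.16) = 0.001784 K/W
  R_carbon steel = L/(kA) = 0.00786/(44.0·9.16) = 1.950×10^-5 K/W
  R_cellular glass = L/(kA) = 0.188/(0.0620·9.16) = 0.3310 K/W
  R_conv,out = 1/(hA) = 1/(24.4·9.16) = 0.004474 K/W
ΣR = 0.001784 + 1.950×10^-5 + 0.3310 + 0.004474 = 0.3373 K/W
Q = ΔT/ΣR = (-28.2 °C − 29.1 °C)/0.3373 = -170 W
(Negative Q ⇒ heat flows inward; heat gain = 170 W.)

Q = 170 W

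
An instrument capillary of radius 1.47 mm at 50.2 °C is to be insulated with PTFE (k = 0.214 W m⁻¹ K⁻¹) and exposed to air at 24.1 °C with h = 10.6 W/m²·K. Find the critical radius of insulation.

r_cr = 2.02 cm

For a cylinder, r_cr = k_ins/h = 0.214/10.6 = 0.0202 m = 2.02 cm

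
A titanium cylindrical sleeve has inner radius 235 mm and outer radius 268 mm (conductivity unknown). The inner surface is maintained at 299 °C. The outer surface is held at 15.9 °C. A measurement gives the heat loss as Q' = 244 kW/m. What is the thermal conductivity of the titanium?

k = 18.0 W/m·K

ΣR = ΔT/Q' = |299 − 15.9|/2.44×10^5 = 0.001160 m·K/W
ln(r₂/r₁)/(2πk) = 0.001160 ⇒ k = 0.1314/(2π·0.001160) = 18.0 W/m·K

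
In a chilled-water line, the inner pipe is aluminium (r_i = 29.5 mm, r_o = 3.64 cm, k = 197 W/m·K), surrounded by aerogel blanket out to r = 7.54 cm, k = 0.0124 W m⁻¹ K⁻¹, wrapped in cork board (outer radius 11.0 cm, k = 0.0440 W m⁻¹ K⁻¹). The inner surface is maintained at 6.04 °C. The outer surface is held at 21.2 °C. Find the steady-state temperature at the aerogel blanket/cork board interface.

Treat each layer as a resistance in series:
  R'_aluminium = ln(0.0364/0.0295)/(2πk) = 0.2102/(2π·197) = 1.698×10^-4 m·K/W
  R'_aerogel blanket = ln(0.0754/0.0364)/(2πk) = 0.7282/(2π·0.0124) = 9.347 m·K/W
  R'_cork board = ln(0.110/0.0754)/(2πk) = 0.3777/(2π·0.0440) = 1.366 m·K/W
ΣR = 1.698×10^-4 + 9.347 + 1.366 = 10.71 m·K/W
Q' = ΔT/ΣR = (6.04 °C − 21.2 °C)/10.71 = -1.415 W/m
From the inner boundary to the aerogel blanket/cork board interface, ΣR_partial = 9.347 m·K/W.
T_interface = T_in − Q'·ΣR_partial = 6.04 °C − (-1.415)(9.347) = 19.3 °C

T = 19.3 °C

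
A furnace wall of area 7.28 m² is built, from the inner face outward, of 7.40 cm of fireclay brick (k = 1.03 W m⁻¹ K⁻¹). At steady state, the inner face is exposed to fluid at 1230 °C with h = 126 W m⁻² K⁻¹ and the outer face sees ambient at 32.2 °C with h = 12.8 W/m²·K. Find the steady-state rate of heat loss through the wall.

Resistance network (inner→outer):
  R_conv,in = 1/(hA) = 1/(126·7.28) = 0.001090 K/W
  R_fireclay brick = L/(kA) = 0.0740/(1.03·7.28) = 0.009869 K/W
  R_conv,out = 1/(hA) = 1/(12.8·7.28) = 0.01073 K/W
ΣR = 0.001090 + 0.009869 + 0.01073 = 0.02169 K/W
Q = ΔT/ΣR = (1230 °C − 32.2 °C)/0.02169 = 55200 W

Q = 55.2 kW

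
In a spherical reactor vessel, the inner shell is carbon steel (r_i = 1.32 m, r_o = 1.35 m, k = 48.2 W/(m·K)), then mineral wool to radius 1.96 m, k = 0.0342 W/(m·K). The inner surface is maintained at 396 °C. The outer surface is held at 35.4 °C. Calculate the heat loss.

Q = 672 W

Resistance network (inner→outer):
  R_carbon steel = (1/1.32 − 1/1.35)/(4πk) = 0.01684/(4π·48.2) = 2.779×10^-5 K/W
  R_mineral wool = (1/1.35 − 1/1.96)/(4πk) = 0.2305/(4π·0.0342) = 0.5364 K/W
ΣR = 2.779×10^-5 + 0.5364 = 0.5364 K/W
Q = ΔT/ΣR = (396 °C − 35.4 °C)/0.5364 = 672 W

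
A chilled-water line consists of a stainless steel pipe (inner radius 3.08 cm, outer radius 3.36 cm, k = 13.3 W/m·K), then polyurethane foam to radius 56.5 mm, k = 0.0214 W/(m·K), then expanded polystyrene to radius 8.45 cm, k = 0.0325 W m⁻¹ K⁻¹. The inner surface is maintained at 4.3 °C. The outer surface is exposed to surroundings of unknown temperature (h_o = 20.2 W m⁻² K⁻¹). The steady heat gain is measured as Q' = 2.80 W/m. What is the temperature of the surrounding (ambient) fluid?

T_out = 20.9 °C

Series resistances:
  R'_stainless steel = ln(0.0336/0.0308)/(2πk) = 0.08701/(2π·13.3) = 0.001041 m·K/W
  R'_polyurethane foam = ln(0.0565/0.0336)/(2πk) = 0.5197/(2π·0.0214) = 3.865 m·K/W
  R'_expanded polystyrene = ln(0.0845/0.0565)/(2πk) = 0.4025/(2π·0.0325) = 1.971 m·K/W
  R'_conv,out = 1/(2πr h) = 1/(2π·0.0845·20.2) = 0.09324 m·K/W
ΣR = 5.931 m·K/W
ΔT = Q'·ΣR = 2.80 × 5.931 = 16.61 K
Heat flows inward, so T_out = T_in + ΔT = 4.3 + 16.61 = 20.9 °C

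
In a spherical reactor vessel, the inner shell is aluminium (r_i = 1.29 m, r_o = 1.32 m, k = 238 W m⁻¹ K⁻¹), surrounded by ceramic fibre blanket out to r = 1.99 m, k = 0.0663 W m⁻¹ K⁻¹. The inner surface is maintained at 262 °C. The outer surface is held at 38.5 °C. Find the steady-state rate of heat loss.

Q = 730 W

Treat each layer as a resistance in series:
  R_aluminium = (1/1.29 − 1/1.32)/(4πk) = 0.01762/(4π·238) = 5.891×10^-6 K/W
  R_ceramic fibre blanket = (1/1.32 − 1/1.99)/(4πk) = 0.2551/(4π·0.0663) = 0.3061 K/W
ΣR = 5.891×10^-6 + 0.3061 = 0.3061 K/W
Q = ΔT/ΣR = (262 °C − 38.5 °C)/0.3061 = 730 W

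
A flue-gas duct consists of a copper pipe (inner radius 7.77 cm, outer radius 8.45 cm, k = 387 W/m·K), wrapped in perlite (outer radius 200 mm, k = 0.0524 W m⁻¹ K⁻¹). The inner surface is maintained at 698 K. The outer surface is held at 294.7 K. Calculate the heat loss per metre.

Q' = 154 W/m

Resistance network (inner→outer):
  R'_copper = ln(0.0845/0.0777)/(2πk) = 0.08390/(2π·387) = 3.450×10^-5 m·K/W
  R'_perlite = ln(0.200/0.0845)/(2πk) = 0.8616/(2π·0.0524) = 2.617 m·K/W
ΣR = 3.450×10^-5 + 2.617 = 2.617 m·K/W
Q' = ΔT/ΣR = (698 K − 294.7 K)/2.617 = 154 W/m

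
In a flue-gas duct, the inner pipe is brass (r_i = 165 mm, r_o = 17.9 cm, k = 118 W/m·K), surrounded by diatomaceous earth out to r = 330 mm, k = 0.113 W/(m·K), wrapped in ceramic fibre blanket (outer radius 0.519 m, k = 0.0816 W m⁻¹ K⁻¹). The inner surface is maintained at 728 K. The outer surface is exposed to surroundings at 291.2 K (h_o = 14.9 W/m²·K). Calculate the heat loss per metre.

Q' = 247 W/m

Treat each layer as a resistance in series:
  R'_brass = ln(0.179/0.165)/(2πk) = 0.08144/(2π·118) = 1.098×10^-4 m·K/W
  R'_diatomaceous earth = ln(0.330/0.179)/(2πk) = 0.6117/(2π·0.113) = 0.8616 m·K/W
  R'_ceramic fibre blanket = ln(0.519/0.330)/(2πk) = 0.4528/(2π·0.0816) = 0.8832 m·K/W
  R'_conv,out = 1/(2πr h) = 1/(2π·0.519·14.9) = 0.02058 m·K/W
ΣR = 1.098×10^-4 + 0.8616 + 0.8832 + 0.02058 = 1.765 m·K/W
Q' = ΔT/ΣR = (728 K − 291.2 K)/1.765 = 247 W/m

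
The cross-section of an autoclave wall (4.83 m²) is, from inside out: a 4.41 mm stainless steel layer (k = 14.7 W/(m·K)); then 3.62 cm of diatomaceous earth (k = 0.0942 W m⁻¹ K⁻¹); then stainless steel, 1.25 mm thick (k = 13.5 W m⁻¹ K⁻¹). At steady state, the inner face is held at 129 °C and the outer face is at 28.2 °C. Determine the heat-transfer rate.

Q = 1270 W

Treat each layer as a resistance in series:
  R_stainless steel = L/(kA) = 0.00441/(14.7·4.83) = 6.211×10^-5 K/W
  R_diatomaceous earth = L/(kA) = 0.0362/(0.0942·4.83) = 0.07956 K/W
  R_stainless steel = L/(kA) = 0.00125/(13.5·4.83) = 1.917×10^-5 K/W
ΣR = 6.211×10^-5 + 0.07956 + 1.917×10^-5 = 0.07964 K/W
Q = ΔT/ΣR = (129 °C − 28.2 °C)/0.07964 = 1270 W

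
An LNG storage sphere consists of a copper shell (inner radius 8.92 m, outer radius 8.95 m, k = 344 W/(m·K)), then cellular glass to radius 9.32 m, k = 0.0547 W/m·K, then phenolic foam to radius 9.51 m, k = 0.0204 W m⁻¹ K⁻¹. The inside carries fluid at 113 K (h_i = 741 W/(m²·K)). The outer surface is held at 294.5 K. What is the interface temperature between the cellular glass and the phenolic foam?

Series thermal resistances, inner to outer:
  R_conv,in = 1/(4πr²h) = 1/(4π·8.92²·741) = 1.350×10^-6 K/W
  R_copper = (1/8.92 − 1/8.95)/(4πk) = 3.758×10^-4/(4π·344) = 8.693×10^-8 K/W
  R_cellular glass = (1/8.95 − 1/9.32)/(4πk) = 0.004436/(4π·0.0547) = 0.006453 K/W
  R_phenolic foam = (1/9.32 − 1/9.51)/(4πk) = 0.002144/(4π·0.0204) = 0.008362 K/W
ΣR = 1.350×10^-6 + 8.693×10^-8 + 0.006453 + 0.008362 = 0.01482 K/W
Q = ΔT/ΣR = (113 K − 294.5 K)/0.01482 = -12250 W
From the inner boundary to the cellular glass/phenolic foam interface, ΣR_partial = 0.006454 K/W.
T_interface = T_in − Q·ΣR_partial = 113 K − (-12250)(0.006454) = 192.1 K

T = 192.1 K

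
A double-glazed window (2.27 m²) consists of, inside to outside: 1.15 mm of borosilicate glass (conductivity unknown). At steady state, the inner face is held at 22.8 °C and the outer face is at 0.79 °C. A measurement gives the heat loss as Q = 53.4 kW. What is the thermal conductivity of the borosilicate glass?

ΣR = ΔT/Q = |22.8 − 0.79|/53400 = 4.122×10^-4 K/W
L/(kA) = 4.122×10^-4 ⇒ k = 0.00115/(4.122×10^-4·2.27) = 1.23 W/m·K

k = 1.23 W/m·K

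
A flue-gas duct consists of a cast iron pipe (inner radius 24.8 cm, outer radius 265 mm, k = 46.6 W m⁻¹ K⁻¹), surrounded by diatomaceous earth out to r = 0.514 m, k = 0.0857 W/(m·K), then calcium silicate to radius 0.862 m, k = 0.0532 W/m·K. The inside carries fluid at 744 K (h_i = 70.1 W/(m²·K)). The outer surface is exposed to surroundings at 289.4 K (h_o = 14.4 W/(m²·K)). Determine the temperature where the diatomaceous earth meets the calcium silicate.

Series thermal resistances, inner to outer:
  R'_conv,in = 1/(2πr h) = 1/(2π·0.248·70.1) = 0.009155 m·K/W
  R'_cast iron = ln(0.265/0.248)/(2πk) = 0.06630/(2π·46.6) = 2.264×10^-4 m·K/W
  R'_diatomaceous earth = ln(0.514/0.265)/(2πk) = 0.6625/(2π·0.0857) = 1.230 m·K/W
  R'_calcium silicate = ln(0.862/0.514)/(2πk) = 0.5170/(2π·0.0532) = 1.547 m·K/W
  R'_conv,out = 1/(2πr h) = 1/(2π·0.862·14.4) = 0.01282 m·K/W
ΣR = 0.009155 + 2.264×10^-4 + 1.230 + 1.547 + 0.01282 = 2.799 m·K/W
Q' = ΔT/ΣR = (744 K − 289.4 K)/2.799 = 162.4 W/m
From the inner boundary to the diatomaceous earth/calcium silicate interface, ΣR_partial = 1.239 m·K/W.
T_interface = T_in − Q'·ΣR_partial = 744 K − (162.4)(1.239) = 543 K

T = 543 K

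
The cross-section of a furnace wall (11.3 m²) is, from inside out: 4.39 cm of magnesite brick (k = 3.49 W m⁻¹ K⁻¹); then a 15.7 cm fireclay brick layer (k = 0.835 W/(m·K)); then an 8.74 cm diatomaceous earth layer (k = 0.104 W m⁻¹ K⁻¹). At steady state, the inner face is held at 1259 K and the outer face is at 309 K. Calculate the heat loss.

Q = 10.3 kW

Series thermal resistances, inner to outer:
  R_magnesite brick = L/(kA) = 0.0439/(3.49·11.3) = 0.001113 K/W
  R_fireclay brick = L/(kA) = 0.157/(0.835·11.3) = 0.01664 K/W
  R_diatomaceous earth = L/(kA) = 0.0874/(0.104·11.3) = 0.07437 K/W
ΣR = 0.001113 + 0.01664 + 0.07437 = 0.09212 K/W
Q = ΔT/ΣR = (1259 K − 309 K)/0.09212 = 10300 W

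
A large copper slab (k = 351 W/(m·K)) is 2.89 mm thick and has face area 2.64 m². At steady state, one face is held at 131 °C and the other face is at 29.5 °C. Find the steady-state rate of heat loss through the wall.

Q = 3.25×10^7 W

Q = kA·ΔT/L = 351 × 2.64 × |131 °C − 29.5 °C| / 0.00289 = 3.25×10^7 W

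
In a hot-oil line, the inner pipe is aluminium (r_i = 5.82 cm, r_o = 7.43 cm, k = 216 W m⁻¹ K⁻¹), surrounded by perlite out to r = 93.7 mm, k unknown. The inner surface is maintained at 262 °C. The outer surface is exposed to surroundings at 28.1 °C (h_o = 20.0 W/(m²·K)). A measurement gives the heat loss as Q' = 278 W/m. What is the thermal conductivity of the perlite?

ΣR = ΔT/Q' = |262 − 28.1|/278 = 0.8414 m·K/W
Known resistances:
  R'_aluminium = ln(0.0743/0.0582)/(2πk) = 0.2442/(2π·216) = 1.800×10^-4 m·K/W
  R'_conv,out = 1/(2πr h) = 1/(2π·0.0937·20.0) = 0.08493 m·K/W
R_perlite = ΣR − ΣR_known = 0.8414 − 0.08511 = 0.7563 m·K/W
ln(r₂/r₁)/(2πk) = 0.7563 ⇒ k = 0.2320/(2π·0.7563) = 0.0488 W/m·K

k = 0.0488 W/m·K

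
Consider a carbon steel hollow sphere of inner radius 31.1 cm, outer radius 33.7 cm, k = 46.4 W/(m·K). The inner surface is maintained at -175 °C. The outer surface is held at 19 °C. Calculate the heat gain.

Q = 4πk·ΔT/(1/r₁ − 1/r₂) = 4π × 46.4 × 194 / (1/0.311 − 1/0.337) = 4.56×10^5 W

Q = 456 kW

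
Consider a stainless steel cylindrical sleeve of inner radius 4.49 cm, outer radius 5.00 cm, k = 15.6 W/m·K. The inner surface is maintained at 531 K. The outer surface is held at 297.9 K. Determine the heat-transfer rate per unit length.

Q' = 212 kW/m

Q' = 2πk·ΔT/ln(r₂/r₁) = 2π × 15.6 × 233.1 / ln(0.0500/0.0449) = 2.12×10^5 W/m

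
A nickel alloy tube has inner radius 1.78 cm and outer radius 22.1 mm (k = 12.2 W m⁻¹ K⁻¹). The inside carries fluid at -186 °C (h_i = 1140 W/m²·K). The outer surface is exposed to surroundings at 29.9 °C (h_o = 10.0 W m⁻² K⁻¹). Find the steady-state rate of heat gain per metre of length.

Resistance network (inner→outer):
  R'_conv,in = 1/(2πr h) = 1/(2π·0.0178·1140) = 0.007843 m·K/W
  R'_nickel alloy = ln(0.0221/0.0178)/(2πk) = 0.2164/(2π·12.2) = 0.002823 m·K/W
  R'_conv,out = 1/(2πr h) = 1/(2π·0.0221·10.0) = 0.7202 m·K/W
ΣR = 0.007843 + 0.002823 + 0.7202 = 0.7309 m·K/W
Q' = ΔT/ΣR = (-186 °C − 29.9 °C)/0.7309 = -295 W/m
(Negative Q' ⇒ heat flows inward; heat gain = 295 W/m.)

Q' = 295 W/m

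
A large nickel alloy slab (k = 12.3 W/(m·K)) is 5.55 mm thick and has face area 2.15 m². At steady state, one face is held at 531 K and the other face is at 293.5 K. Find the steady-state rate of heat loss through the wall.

Q = 1.13×10^6 W

Q = kA·ΔT/L = 12.3 × 2.15 × |531 K − 293.5 K| / 0.00555 = 1.13×10^6 W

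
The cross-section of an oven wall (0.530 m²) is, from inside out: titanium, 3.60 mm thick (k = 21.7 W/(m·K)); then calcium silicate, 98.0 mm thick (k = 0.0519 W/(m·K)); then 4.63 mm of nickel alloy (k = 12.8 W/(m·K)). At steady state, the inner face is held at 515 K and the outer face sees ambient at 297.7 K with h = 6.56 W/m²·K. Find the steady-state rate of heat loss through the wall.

Resistance network (inner→outer):
  R_titanium = L/(kA) = 0.00360/(21.7·0.530) = 3.130×10^-4 K/W
  R_calcium silicate = L/(kA) = 0.0980/(0.0519·0.530) = 3.563 K/W
  R_nickel alloy = L/(kA) = 0.00463/(12.8·0.530) = 6.825×10^-4 K/W
  R_conv,out = 1/(hA) = 1/(6.56·0.530) = 0.2876 K/W
ΣR = 3.130×10^-4 + 3.563 + 6.825×10^-4 + 0.2876 = 3.852 K/W
Q = ΔT/ΣR = (515 K − 297.7 K)/3.852 = 56.4 W

Q = 56.4 W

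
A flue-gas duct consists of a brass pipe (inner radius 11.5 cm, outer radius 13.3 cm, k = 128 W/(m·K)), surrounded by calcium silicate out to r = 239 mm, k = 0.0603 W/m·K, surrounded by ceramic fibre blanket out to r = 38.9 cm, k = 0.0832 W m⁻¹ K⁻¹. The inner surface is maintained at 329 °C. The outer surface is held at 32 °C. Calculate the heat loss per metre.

Q' = 120 W/m

Series thermal resistances, inner to outer:
  R'_brass = ln(0.133/0.115)/(2πk) = 0.1454/(2π·128) = 1.808×10^-4 m·K/W
  R'_calcium silicate = ln(0.239/0.133)/(2πk) = 0.5861/(2π·0.0603) = 1.547 m·K/W
  R'_ceramic fibre blanket = ln(0.389/0.239)/(2πk) = 0.4871/(2π·0.0832) = 0.9318 m·K/W
ΣR = 1.808×10^-4 + 1.547 + 0.9318 = 2.479 m·K/W
Q' = ΔT/ΣR = (329 °C − 32 °C)/2.479 = 120 W/m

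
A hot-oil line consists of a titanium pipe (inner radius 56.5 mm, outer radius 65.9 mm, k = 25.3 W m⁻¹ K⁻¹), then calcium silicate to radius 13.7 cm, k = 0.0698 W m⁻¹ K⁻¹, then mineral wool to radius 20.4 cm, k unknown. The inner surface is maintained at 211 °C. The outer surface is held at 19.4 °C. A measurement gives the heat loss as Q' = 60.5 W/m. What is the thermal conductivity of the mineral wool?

ΣR = ΔT/Q' = |211 − 19.4|/60.5 = 3.167 m·K/W
Known resistances:
  R'_titanium = ln(0.0659/0.0565)/(2πk) = 0.1539/(2π·25.3) = 9.681×10^-4 m·K/W
  R'_calcium silicate = ln(0.137/0.0659)/(2πk) = 0.7318/(2π·0.0698) = 1.669 m·K/W
R_mineral wool = ΣR − ΣR_known = 3.167 − 1.670 = 1.497 m·K/W
ln(r₂/r₁)/(2πk) = 1.497 ⇒ k = 0.3981/(2π·1.497) = 0.0423 W/m·K

k = 0.0423 W/m·K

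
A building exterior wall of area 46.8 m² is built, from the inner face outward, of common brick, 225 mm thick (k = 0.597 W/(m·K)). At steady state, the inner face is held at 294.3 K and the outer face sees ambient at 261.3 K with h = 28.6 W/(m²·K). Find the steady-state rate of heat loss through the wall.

Series thermal resistances, inner to outer:
  R_common brick = L/(kA) = 0.225/(0.597·46.8) = 0.008053 K/W
  R_conv,out = 1/(hA) = 1/(28.6·46.8) = 7.471×10^-4 K/W
ΣR = 0.008053 + 7.471×10^-4 = 0.008800 K/W
Q = ΔT/ΣR = (294.3 K − 261.3 K)/0.008800 = 3750 W

Q = 3750 W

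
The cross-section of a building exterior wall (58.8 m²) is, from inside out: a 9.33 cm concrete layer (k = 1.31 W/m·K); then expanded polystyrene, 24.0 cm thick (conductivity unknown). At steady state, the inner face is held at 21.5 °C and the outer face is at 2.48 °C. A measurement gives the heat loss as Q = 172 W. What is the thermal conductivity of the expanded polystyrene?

ΣR = ΔT/Q = |21.5 − 2.48|/172 = 0.1106 K/W
Known resistances:
  R_concrete = L/(kA) = 0.0933/(1.31·58.8) = 0.001211 K/W
R_expanded polystyrene = ΣR − ΣR_known = 0.1106 − 0.001211 = 0.1094 K/W
L/(kA) = 0.1094 ⇒ k = 0.240/(0.1094·58.8) = 0.0373 W/m·K

k = 0.0373 W/m·K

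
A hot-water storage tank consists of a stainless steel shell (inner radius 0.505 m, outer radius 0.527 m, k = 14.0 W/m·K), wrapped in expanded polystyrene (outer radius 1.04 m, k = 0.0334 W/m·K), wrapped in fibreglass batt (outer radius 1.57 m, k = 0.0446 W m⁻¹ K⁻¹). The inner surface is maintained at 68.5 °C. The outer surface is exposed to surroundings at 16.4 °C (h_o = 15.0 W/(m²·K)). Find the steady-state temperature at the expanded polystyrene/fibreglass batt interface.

T = 27.2 °C

Resistance network (inner→outer):
  R_stainless steel = (1/0.505 − 1/0.527)/(4πk) = 0.08266/(4π·14.0) = 4.699×10^-4 K/W
  R_expanded polystyrene = (1/0.527 − 1/1.04)/(4πk) = 0.9360/(4π·0.0334) = 2.230 K/W
  R_fibreglass batt = (1/1.04 − 1/1.57)/(4πk) = 0.3246/(4π·0.0446) = 0.5792 K/W
  R_conv,out = 1/(4πr²h) = 1/(4π·1.57²·15.0) = 0.002152 K/W
ΣR = 4.699×10^-4 + 2.230 + 0.5792 + 0.002152 = 2.812 K/W
Q = ΔT/ΣR = (68.5 °C − 16.4 °C)/2.812 = 18.53 W
From the inner boundary to the expanded polystyrene/fibreglass batt interface, ΣR_partial = 2.230 K/W.
T_interface = T_in − Q·ΣR_partial = 68.5 °C − (18.53)(2.230) = 27.2 °C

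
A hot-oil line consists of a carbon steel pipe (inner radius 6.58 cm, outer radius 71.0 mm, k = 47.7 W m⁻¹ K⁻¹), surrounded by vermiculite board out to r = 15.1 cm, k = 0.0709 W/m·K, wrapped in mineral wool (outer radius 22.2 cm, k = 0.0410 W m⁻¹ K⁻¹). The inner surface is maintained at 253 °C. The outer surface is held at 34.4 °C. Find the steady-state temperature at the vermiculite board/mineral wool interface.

Series thermal resistances, inner to outer:
  R'_carbon steel = ln(0.0710/0.0658)/(2πk) = 0.07606/(2π·47.7) = 2.538×10^-4 m·K/W
  R'_vermiculite board = ln(0.151/0.0710)/(2πk) = 0.7546/(2π·0.0709) = 1.694 m·K/W
  R'_mineral wool = ln(0.222/0.151)/(2πk) = 0.3854/(2π·0.0410) = 1.496 m·K/W
ΣR = 2.538×10^-4 + 1.694 + 1.496 = 3.190 m·K/W
Q' = ΔT/ΣR = (253 °C − 34.4 °C)/3.190 = 68.53 W/m
From the inner boundary to the vermiculite board/mineral wool interface, ΣR_partial = 1.694 m·K/W.
T_interface = T_in − Q'·ΣR_partial = 253 °C − (68.53)(1.694) = 137 °C

T = 137 °C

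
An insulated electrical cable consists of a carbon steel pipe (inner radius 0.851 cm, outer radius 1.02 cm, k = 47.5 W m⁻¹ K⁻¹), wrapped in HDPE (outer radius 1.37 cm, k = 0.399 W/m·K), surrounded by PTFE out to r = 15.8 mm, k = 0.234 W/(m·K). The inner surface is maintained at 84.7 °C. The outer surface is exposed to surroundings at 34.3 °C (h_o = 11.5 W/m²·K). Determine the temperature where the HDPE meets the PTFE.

Series thermal resistances, inner to outer:
  R'_carbon steel = ln(0.0102/0.00851)/(2πk) = 0.1811/(2π·47.5) = 6.070×10^-4 m·K/W
  R'_HDPE = ln(0.0137/0.0102)/(2πk) = 0.2950/(2π·0.399) = 0.1177 m·K/W
  R'_PTFE = ln(0.0158/0.0137)/(2πk) = 0.1426/(2π·0.234) = 0.09700 m·K/W
  R'_conv,out = 1/(2πr h) = 1/(2π·0.0158·11.5) = 0.8759 m·K/W
ΣR = 6.070×10^-4 + 0.1177 + 0.09700 + 0.8759 = 1.091 m·K/W
Q' = ΔT/ΣR = (84.7 °C − 34.3 °C)/1.091 = 46.20 W/m
From the inner boundary to the HDPE/PTFE interface, ΣR_partial = 0.1183 m·K/W.
T_interface = T_in − Q'·ΣR_partial = 84.7 °C − (46.20)(0.1183) = 79.2 °C

T = 79.2 °C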